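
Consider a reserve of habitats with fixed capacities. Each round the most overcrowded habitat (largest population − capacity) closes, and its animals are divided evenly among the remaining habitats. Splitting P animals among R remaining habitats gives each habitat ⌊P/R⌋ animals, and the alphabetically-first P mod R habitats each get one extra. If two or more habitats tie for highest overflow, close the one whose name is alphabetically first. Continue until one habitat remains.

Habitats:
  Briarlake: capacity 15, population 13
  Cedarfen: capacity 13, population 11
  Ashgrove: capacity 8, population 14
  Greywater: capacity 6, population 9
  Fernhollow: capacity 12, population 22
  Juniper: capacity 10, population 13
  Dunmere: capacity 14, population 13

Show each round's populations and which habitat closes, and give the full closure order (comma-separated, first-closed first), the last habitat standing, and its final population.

Closure order: Fernhollow, Ashgrove, Greywater, Juniper, Briarlake, Cedarfen
Last habitat: Dunmere with 95 animals

Round 1: Ashgrove=14 Briarlake=13 Cedarfen=11 Dunmere=13 Fernhollow=22 Greywater=9 Juniper=13 → close Fernhollow (overflow 10)
  22÷6 = 3 each, +1 to first 4
Round 2: Ashgrove=18 Briarlake=17 Cedarfen=15 Dunmere=17 Greywater=12 Juniper=16 → close Ashgrove (overflow 10)
  18÷5 = 3 each, +1 to first 3
Round 3: Briarlake=21 Cedarfen=19 Dunmere=21 Greywater=15 Juniper=19 → close Greywater (overflow 9)
  15÷4 = 3 each, +1 to first 3
Round 4: Briarlake=25 Cedarfen=23 Dunmere=25 Juniper=22 → close Juniper (overflow 12)
  22÷3 = 7 each, +1 to first 1
Round 5: Briarlake=33 Cedarfen=30 Dunmere=32 → close Briarlake (overflow 18)
  33÷2 = 16 each, +1 to first 1
Round 6: Cedarfen=47 Dunmere=48 → close Cedarfen (overflow 34)
  47÷1 = 47 each, +1 to first 0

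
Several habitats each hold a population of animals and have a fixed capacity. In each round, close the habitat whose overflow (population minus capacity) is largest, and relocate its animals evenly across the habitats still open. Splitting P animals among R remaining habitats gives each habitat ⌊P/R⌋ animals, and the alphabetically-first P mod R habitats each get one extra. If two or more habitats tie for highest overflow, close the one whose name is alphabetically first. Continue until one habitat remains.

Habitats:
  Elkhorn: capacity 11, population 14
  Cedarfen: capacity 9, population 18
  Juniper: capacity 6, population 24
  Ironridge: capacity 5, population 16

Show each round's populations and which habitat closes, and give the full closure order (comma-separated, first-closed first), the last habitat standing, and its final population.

Closure order: Juniper, Ironridge, Cedarfen
Last habitat: Elkhorn with 72 animals

Round 1: Cedarfen=18 Elkhorn=14 Ironridge=16 Juniper=24 → close Juniper (overflow 18)
  24÷3 = 8 each, +1 to first 0
Round 2: Cedarfen=26 Elkhorn=22 Ironridge=24 → close Ironridge (overflow 19)
  24÷2 = 12 each, +1 to first 0
Round 3: Cedarfen=38 Elkhorn=34 → close Cedarfen (overflow 29)
  38÷1 = 38 each, +1 to first 0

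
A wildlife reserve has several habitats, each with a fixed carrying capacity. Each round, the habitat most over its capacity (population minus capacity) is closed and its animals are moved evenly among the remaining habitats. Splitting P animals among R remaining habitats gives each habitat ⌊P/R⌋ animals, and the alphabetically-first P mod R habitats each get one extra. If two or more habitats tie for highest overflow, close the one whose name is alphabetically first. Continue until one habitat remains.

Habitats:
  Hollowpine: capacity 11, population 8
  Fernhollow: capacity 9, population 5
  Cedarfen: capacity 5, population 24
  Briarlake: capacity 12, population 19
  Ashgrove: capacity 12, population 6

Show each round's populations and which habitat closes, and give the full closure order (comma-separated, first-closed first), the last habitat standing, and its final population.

Round 1: Ashgrove=6 Briarlake=19 Cedarfen=24 Fernhollow=5 Hollowpine=8 → close Cedarfen (overflow 19)
  24÷4 = 6 each, +1 to first 0
Round 2: Ashgrove=12 Briarlake=25 Fernhollow=11 Hollowpine=14 → close Briarlake (overflow 13)
  25÷3 = 8 each, +1 to first 1
Round 3: Ashgrove=21 Fernhollow=19 Hollowpine=22 → close Hollowpine (overflow 11)
  22÷2 = 11 each, +1 to first 0
Round 4: Ashgrove=32 Fernhollow=30 → close Fernhollow (overflow 21)
  30÷1 = 30 each, +1 to first 0

Closure order: Cedarfen, Briarlake, Hollowpine, Fernhollow
Last habitat: Ashgrove with 62 animals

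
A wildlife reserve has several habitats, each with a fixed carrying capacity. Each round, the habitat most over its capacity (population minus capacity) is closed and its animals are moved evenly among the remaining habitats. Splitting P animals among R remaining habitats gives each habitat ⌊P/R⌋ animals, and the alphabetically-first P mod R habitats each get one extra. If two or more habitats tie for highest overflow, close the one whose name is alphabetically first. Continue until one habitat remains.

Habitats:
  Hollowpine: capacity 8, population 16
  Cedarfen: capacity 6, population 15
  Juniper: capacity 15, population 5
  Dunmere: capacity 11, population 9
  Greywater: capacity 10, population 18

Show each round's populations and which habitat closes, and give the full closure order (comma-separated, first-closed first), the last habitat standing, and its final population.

Round 1: Cedarfen=15 Dunmere=9 Greywater=18 Hollowpine=16 Juniper=5 → close Cedarfen (overflow 9)
  15÷4 = 3 each, +1 to first 3
Round 2: Dunmere=13 Greywater=22 Hollowpine=20 Juniper=8 → close Greywater (overflow 12)
  22÷3 = 7 each, +1 to first 1
Round 3: Dunmere=21 Hollowpine=27 Juniper=15 → close Hollowpine (overflow 19)
  27÷2 = 13 each, +1 to first 1
Round 4: Dunmere=35 Juniper=28 → close Dunmere (overflow 24)
  35÷1 = 35 each, +1 to first 0

Closure order: Cedarfen, Greywater, Hollowpine, Dunmere
Last habitat: Juniper with 63 animals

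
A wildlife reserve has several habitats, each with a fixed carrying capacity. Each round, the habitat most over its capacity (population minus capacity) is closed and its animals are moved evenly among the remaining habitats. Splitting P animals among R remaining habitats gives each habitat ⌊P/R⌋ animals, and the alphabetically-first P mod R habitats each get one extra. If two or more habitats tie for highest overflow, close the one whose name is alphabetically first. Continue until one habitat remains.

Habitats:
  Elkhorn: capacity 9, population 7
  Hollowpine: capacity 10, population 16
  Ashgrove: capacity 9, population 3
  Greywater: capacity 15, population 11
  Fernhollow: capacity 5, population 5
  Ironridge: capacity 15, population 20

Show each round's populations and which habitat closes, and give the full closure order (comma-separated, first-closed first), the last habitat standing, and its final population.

Closure order: Hollowpine, Ironridge, Fernhollow, Elkhorn, Ashgrove
Last habitat: Greywater with 62 animals

Round 1: Ashgrove=3 Elkhorn=7 Fernhollow=5 Greywater=11 Hollowpine=16 Ironridge=20 → close Hollowpine (overflow 6)
  16÷5 = 3 each, +1 to first 1
Round 2: Ashgrove=7 Elkhorn=10 Fernhollow=8 Greywater=14 Ironridge=23 → close Ironridge (overflow 8)
  23÷4 = 5 each, +1 to first 3
Round 3: Ashgrove=13 Elkhorn=16 Fernhollow=14 Greywater=19 → close Fernhollow (overflow 9)
  14÷3 = 4 each, +1 to first 2
Round 4: Ashgrove=18 Elkhorn=21 Greywater=23 → close Elkhorn (overflow 12)
  21÷2 = 10 each, +1 to first 1
Round 5: Ashgrove=29 Greywater=33 → close Ashgrove (overflow 20)
  29÷1 = 29 each, +1 to first 0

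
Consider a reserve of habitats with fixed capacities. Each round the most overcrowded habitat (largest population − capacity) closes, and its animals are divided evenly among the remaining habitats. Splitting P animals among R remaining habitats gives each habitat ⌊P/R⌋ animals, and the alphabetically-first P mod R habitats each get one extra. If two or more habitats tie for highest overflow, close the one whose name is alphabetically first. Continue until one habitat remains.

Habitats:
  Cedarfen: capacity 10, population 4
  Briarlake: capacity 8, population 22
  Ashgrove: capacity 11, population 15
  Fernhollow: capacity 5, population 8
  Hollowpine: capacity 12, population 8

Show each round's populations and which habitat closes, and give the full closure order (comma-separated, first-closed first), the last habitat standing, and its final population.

Round 1: Ashgrove=15 Briarlake=22 Cedarfen=4 Fernhollow=8 Hollowpine=8 → close Briarlake (overflow 14)
  22÷4 = 5 each, +1 to first 2
Round 2: Ashgrove=21 Cedarfen=10 Fernhollow=13 Hollowpine=13 → close Ashgrove (overflow 10)
  21÷3 = 7 each, +1 to first 0
Round 3: Cedarfen=17 Fernhollow=20 Hollowpine=20 → close Fernhollow (overflow 15)
  20÷2 = 10 each, +1 to first 0
Round 4: Cedarfen=27 Hollowpine=30 → close Hollowpine (overflow 18)
  30÷1 = 30 each, +1 to first 0

Closure order: Briarlake, Ashgrove, Fernhollow, Hollowpine
Last habitat: Cedarfen with 57 animals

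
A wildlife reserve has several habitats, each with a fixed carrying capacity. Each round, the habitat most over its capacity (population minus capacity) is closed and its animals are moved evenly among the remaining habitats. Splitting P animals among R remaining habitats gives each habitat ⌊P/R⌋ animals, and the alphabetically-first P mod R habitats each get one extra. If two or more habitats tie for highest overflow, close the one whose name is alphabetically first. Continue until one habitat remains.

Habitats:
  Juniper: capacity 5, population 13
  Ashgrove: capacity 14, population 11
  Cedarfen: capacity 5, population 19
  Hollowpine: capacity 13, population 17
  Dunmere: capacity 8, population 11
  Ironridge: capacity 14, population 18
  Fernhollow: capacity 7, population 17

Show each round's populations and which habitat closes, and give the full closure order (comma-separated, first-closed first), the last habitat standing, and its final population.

Round 1: Ashgrove=11 Cedarfen=19 Dunmere=11 Fernhollow=17 Hollowpine=17 Ironridge=18 Juniper=13 → close Cedarfen (overflow 14)
  19÷6 = 3 each, +1 to first 1
Round 2: Ashgrove=15 Dunmere=14 Fernhollow=20 Hollowpine=20 Ironridge=21 Juniper=16 → close Fernhollow (overflow 13)
  20÷5 = 4 each, +1 to first 0
Round 3: Ashgrove=19 Dunmere=18 Hollowpine=24 Ironridge=25 Juniper=20 → close Juniper (overflow 15)
  20÷4 = 5 each, +1 to first 0
Round 4: Ashgrove=24 Dunmere=23 Hollowpine=29 Ironridge=30 → close Hollowpine (overflow 16)
  29÷3 = 9 each, +1 to first 2
Round 5: Ashgrove=34 Dunmere=33 Ironridge=39 → close Dunmere (overflow 25)
  33÷2 = 16 each, +1 to first 1
Round 6: Ashgrove=51 Ironridge=55 → close Ironridge (overflow 41)
  55÷1 = 55 each, +1 to first 0

Closure order: Cedarfen, Fernhollow, Juniper, Hollowpine, Dunmere, Ironridge
Last habitat: Ashgrove with 106 animals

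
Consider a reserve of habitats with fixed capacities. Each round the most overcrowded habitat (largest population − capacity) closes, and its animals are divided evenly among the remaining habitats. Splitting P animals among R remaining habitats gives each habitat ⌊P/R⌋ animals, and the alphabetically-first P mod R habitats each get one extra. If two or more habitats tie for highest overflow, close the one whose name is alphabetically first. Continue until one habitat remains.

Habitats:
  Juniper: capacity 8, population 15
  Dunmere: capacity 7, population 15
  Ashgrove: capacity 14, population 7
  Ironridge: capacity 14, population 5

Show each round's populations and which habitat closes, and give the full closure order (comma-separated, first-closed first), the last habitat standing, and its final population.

Round 1: Ashgrove=7 Dunmere=15 Ironridge=5 Juniper=15 → close Dunmere (overflow 8)
  15÷3 = 5 each, +1 to first 0
Round 2: Ashgrove=12 Ironridge=10 Juniper=20 → close Juniper (overflow 12)
  20÷2 = 10 each, +1 to first 0
Round 3: Ashgrove=22 Ironridge=20 → close Ashgrove (overflow 8)
  22÷1 = 22 each, +1 to first 0

Closure order: Dunmere, Juniper, Ashgrove
Last habitat: Ironridge with 42 animals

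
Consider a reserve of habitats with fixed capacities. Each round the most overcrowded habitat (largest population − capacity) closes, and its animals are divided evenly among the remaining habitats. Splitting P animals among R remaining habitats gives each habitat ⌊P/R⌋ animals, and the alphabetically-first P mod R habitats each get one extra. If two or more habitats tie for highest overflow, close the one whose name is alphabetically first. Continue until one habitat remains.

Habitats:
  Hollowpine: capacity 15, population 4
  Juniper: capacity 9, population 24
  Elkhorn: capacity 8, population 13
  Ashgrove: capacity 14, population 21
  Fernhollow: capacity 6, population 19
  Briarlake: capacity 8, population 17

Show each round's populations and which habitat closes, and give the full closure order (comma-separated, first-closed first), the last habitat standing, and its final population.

Round 1: Ashgrove=21 Briarlake=17 Elkhorn=13 Fernhollow=19 Hollowpine=4 Juniper=24 → close Juniper (overflow 15)
  24÷5 = 4 each, +1 to first 4
Round 2: Ashgrove=26 Briarlake=22 Elkhorn=18 Fernhollow=24 Hollowpine=8 → close Fernhollow (overflow 18)
  24÷4 = 6 each, +1 to first 0
Round 3: Ashgrove=32 Briarlake=28 Elkhorn=24 Hollowpine=14 → close Briarlake (overflow 20)
  28÷3 = 9 each, +1 to first 1
Round 4: Ashgrove=42 Elkhorn=33 Hollowpine=23 → close Ashgrove (overflow 28)
  42÷2 = 21 each, +1 to first 0
Round 5: Elkhorn=54 Hollowpine=44 → close Elkhorn (overflow 46)
  54÷1 = 54 each, +1 to first 0

Closure order: Juniper, Fernhollow, Briarlake, Ashgrove, Elkhorn
Last habitat: Hollowpine with 98 animals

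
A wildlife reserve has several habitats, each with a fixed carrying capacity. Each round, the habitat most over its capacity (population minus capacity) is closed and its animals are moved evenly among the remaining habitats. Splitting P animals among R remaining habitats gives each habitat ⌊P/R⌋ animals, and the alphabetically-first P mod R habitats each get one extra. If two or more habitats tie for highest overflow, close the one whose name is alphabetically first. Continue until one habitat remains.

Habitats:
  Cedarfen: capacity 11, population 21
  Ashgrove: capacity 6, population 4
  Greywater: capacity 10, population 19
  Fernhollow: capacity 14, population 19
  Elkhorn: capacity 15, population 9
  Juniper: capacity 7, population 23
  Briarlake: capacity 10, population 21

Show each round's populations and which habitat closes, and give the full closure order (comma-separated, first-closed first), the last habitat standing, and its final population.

Round 1: Ashgrove=4 Briarlake=21 Cedarfen=21 Elkhorn=9 Fernhollow=19 Greywater=19 Juniper=23 → close Juniper (overflow 16)
  23÷6 = 3 each, +1 to first 5
Round 2: Ashgrove=8 Briarlake=25 Cedarfen=25 Elkhorn=13 Fernhollow=23 Greywater=22 → close Briarlake (overflow 15)
  25÷5 = 5 each, +1 to first 0
Round 3: Ashgrove=13 Cedarfen=30 Elkhorn=18 Fernhollow=28 Greywater=27 → close Cedarfen (overflow 19)
  30÷4 = 7 each, +1 to first 2
Round 4: Ashgrove=21 Elkhorn=26 Fernhollow=35 Greywater=34 → close Greywater (overflow 24)
  34÷3 = 11 each, +1 to first 1
Round 5: Ashgrove=33 Elkhorn=37 Fernhollow=46 → close Fernhollow (overflow 32)
  46÷2 = 23 each, +1 to first 0
Round 6: Ashgrove=56 Elkhorn=60 → close Ashgrove (overflow 50)
  56÷1 = 56 each, +1 to first 0

Closure order: Juniper, Briarlake, Cedarfen, Greywater, Fernhollow, Ashgrove
Last habitat: Elkhorn with 116 animals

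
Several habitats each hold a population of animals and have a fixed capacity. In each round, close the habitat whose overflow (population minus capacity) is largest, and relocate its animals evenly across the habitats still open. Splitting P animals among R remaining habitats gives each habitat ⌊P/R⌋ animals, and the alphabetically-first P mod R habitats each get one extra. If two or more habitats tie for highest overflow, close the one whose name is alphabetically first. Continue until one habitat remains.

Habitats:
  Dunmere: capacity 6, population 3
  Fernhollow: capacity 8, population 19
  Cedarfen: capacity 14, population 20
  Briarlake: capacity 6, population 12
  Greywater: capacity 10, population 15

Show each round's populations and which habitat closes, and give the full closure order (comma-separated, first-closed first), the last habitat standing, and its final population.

Round 1: Briarlake=12 Cedarfen=20 Dunmere=3 Fernhollow=19 Greywater=15 → close Fernhollow (overflow 11)
  19÷4 = 4 each, +1 to first 3
Round 2: Briarlake=17 Cedarfen=25 Dunmere=8 Greywater=19 → close Briarlake (overflow 11)
  17÷3 = 5 each, +1 to first 2
Round 3: Cedarfen=31 Dunmere=14 Greywater=24 → close Cedarfen (overflow 17)
  31÷2 = 15 each, +1 to first 1
Round 4: Dunmere=30 Greywater=39 → close Greywater (overflow 29)
  39÷1 = 39 each, +1 to first 0

Closure order: Fernhollow, Briarlake, Cedarfen, Greywater
Last habitat: Dunmere with 69 animals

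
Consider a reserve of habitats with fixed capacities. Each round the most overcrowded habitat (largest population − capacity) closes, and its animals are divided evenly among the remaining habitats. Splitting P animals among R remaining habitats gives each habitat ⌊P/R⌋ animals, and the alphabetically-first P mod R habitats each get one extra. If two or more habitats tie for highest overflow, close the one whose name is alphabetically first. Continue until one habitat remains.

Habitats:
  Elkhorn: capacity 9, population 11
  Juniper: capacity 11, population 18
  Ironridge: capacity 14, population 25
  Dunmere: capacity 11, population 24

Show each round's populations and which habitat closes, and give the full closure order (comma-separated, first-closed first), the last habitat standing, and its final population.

Closure order: Dunmere, Ironridge, Juniper
Last habitat: Elkhorn with 78 animals

Round 1: Dunmere=24 Elkhorn=11 Ironridge=25 Juniper=18 → close Dunmere (overflow 13)
  24÷3 = 8 each, +1 to first 0
Round 2: Elkhorn=19 Ironridge=33 Juniper=26 → close Ironridge (overflow 19)
  33÷2 = 16 each, +1 to first 1
Round 3: Elkhorn=36 Juniper=42 → close Juniper (overflow 31)
  42÷1 = 42 each, +1 to first 0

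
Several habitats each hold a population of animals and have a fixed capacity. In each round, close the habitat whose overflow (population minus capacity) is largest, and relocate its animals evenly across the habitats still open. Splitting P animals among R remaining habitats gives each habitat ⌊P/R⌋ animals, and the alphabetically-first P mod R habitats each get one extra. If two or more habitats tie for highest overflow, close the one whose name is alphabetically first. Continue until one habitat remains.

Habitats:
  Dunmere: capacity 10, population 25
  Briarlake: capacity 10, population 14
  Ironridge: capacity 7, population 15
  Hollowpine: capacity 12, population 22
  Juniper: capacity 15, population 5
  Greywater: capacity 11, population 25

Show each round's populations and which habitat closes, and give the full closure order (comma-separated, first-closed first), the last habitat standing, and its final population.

Closure order: Dunmere, Greywater, Hollowpine, Ironridge, Briarlake
Last habitat: Juniper with 106 animals

Round 1: Briarlake=14 Dunmere=25 Greywater=25 Hollowpine=22 Ironridge=15 Juniper=5 → close Dunmere (overflow 15)
  25÷5 = 5 each, +1 to first 0
Round 2: Briarlake=19 Greywater=30 Hollowpine=27 Ironridge=20 Juniper=10 → close Greywater (overflow 19)
  30÷4 = 7 each, +1 to first 2
Round 3: Briarlake=27 Hollowpine=35 Ironridge=27 Juniper=17 → close Hollowpine (overflow 23)
  35÷3 = 11 each, +1 to first 2
Round 4: Briarlake=39 Ironridge=39 Juniper=28 → close Ironridge (overflow 32)
  39÷2 = 19 each, +1 to first 1
Round 5: Briarlake=59 Juniper=47 → close Briarlake (overflow 49)
  59÷1 = 59 each, +1 to first 0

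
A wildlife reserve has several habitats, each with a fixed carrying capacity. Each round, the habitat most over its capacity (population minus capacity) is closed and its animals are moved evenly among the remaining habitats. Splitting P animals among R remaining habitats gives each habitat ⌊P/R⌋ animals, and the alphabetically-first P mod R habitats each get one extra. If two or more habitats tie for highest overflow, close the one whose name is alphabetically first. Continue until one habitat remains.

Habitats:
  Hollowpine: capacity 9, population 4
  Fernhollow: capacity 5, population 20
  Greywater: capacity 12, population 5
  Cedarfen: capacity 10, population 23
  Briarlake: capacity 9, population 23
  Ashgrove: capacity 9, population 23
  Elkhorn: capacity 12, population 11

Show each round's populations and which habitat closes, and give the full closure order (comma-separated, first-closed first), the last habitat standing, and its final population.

Closure order: Fernhollow, Ashgrove, Briarlake, Cedarfen, Elkhorn, Greywater
Last habitat: Hollowpine with 109 animals

Round 1: Ashgrove=23 Briarlake=23 Cedarfen=23 Elkhorn=11 Fernhollow=20 Greywater=5 Hollowpine=4 → close Fernhollow (overflow 15)
  20÷6 = 3 each, +1 to first 2
Round 2: Ashgrove=27 Briarlake=27 Cedarfen=26 Elkhorn=14 Greywater=8 Hollowpine=7 → close Ashgrove (overflow 18)
  27÷5 = 5 each, +1 to first 2
Round 3: Briarlake=33 Cedarfen=32 Elkhorn=19 Greywater=13 Hollowpine=12 → close Briarlake (overflow 24)
  33÷4 = 8 each, +1 to first 1
Round 4: Cedarfen=41 Elkhorn=27 Greywater=21 Hollowpine=20 → close Cedarfen (overflow 31)
  41÷3 = 13 each, +1 to first 2
Round 5: Elkhorn=41 Greywater=35 Hollowpine=33 → close Elkhorn (overflow 29)
  41÷2 = 20 each, +1 to first 1
Round 6: Greywater=56 Hollowpine=53 → close Greywater (overflow 44)
  56÷1 = 56 each, +1 to first 0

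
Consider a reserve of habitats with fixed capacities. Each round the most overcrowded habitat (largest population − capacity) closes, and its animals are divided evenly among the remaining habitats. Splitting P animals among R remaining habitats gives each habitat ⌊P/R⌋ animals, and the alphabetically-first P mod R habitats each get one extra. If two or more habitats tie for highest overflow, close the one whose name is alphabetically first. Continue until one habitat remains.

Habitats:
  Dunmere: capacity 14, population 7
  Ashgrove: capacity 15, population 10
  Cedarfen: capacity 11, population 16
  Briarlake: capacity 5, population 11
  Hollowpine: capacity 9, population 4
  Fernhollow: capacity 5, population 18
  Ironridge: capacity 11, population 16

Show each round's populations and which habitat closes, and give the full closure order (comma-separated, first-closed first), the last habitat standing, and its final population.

Closure order: Fernhollow, Briarlake, Cedarfen, Ironridge, Ashgrove, Dunmere
Last habitat: Hollowpine with 82 animals

Round 1: Ashgrove=10 Briarlake=11 Cedarfen=16 Dunmere=7 Fernhollow=18 Hollowpine=4 Ironridge=16 → close Fernhollow (overflow 13)
  18÷6 = 3 each, +1 to first 0
Round 2: Ashgrove=13 Briarlake=14 Cedarfen=19 Dunmere=10 Hollowpine=7 Ironridge=19 → close Briarlake (overflow 9)
  14÷5 = 2 each, +1 to first 4
Round 3: Ashgrove=16 Cedarfen=22 Dunmere=13 Hollowpine=10 Ironridge=21 → close Cedarfen (overflow 11)
  22÷4 = 5 each, +1 to first 2
Round 4: Ashgrove=22 Dunmere=19 Hollowpine=15 Ironridge=26 → close Ironridge (overflow 15)
  26÷3 = 8 each, +1 to first 2
Round 5: Ashgrove=31 Dunmere=28 Hollowpine=23 → close Ashgrove (overflow 16)
  31÷2 = 15 each, +1 to first 1
Round 6: Dunmere=44 Hollowpine=38 → close Dunmere (overflow 30)
  44÷1 = 44 each, +1 to first 0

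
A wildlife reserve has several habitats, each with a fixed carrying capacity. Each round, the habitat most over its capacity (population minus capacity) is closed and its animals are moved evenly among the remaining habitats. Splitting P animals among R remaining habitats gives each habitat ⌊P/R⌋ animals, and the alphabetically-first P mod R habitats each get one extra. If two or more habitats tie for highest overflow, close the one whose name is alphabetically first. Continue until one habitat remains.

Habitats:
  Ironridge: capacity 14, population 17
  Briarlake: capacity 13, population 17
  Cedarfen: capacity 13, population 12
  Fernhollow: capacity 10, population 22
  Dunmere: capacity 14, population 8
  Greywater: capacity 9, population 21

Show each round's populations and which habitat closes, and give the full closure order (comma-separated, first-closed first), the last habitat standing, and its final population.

Closure order: Fernhollow, Greywater, Briarlake, Ironridge, Cedarfen
Last habitat: Dunmere with 97 animals

Round 1: Briarlake=17 Cedarfen=12 Dunmere=8 Fernhollow=22 Greywater=21 Ironridge=17 → close Fernhollow (overflow 12)
  22÷5 = 4 each, +1 to first 2
Round 2: Briarlake=22 Cedarfen=17 Dunmere=12 Greywater=25 Ironridge=21 → close Greywater (overflow 16)
  25÷4 = 6 each, +1 to first 1
Round 3: Briarlake=29 Cedarfen=23 Dunmere=18 Ironridge=27 → close Briarlake (overflow 16)
  29÷3 = 9 each, +1 to first 2
Round 4: Cedarfen=33 Dunmere=28 Ironridge=36 → close Ironridge (overflow 22)
  36÷2 = 18 each, +1 to first 0
Round 5: Cedarfen=51 Dunmere=46 → close Cedarfen (overflow 38)
  51÷1 = 51 each, +1 to first 0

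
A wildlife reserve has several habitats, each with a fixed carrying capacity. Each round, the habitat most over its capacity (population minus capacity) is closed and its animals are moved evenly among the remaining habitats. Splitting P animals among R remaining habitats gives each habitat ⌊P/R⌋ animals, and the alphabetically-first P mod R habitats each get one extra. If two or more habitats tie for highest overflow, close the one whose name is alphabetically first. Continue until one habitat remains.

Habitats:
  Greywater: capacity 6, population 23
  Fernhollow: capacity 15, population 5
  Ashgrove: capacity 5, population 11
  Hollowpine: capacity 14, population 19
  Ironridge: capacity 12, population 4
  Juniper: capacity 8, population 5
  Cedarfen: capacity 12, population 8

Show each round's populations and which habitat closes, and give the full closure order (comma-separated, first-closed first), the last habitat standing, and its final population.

Round 1: Ashgrove=11 Cedarfen=8 Fernhollow=5 Greywater=23 Hollowpine=19 Ironridge=4 Juniper=5 → close Greywater (overflow 17)
  23÷6 = 3 each, +1 to first 5
Round 2: Ashgrove=15 Cedarfen=12 Fernhollow=9 Hollowpine=23 Ironridge=8 Juniper=8 → close Ashgrove (overflow 10)
  15÷5 = 3 each, +1 to first 0
Round 3: Cedarfen=15 Fernhollow=12 Hollowpine=26 Ironridge=11 Juniper=11 → close Hollowpine (overflow 12)
  26÷4 = 6 each, +1 to first 2
Round 4: Cedarfen=22 Fernhollow=19 Ironridge=17 Juniper=17 → close Cedarfen (overflow 10)
  22÷3 = 7 each, +1 to first 1
Round 5: Fernhollow=27 Ironridge=24 Juniper=24 → close Juniper (overflow 16)
  24÷2 = 12 each, +1 to first 0
Round 6: Fernhollow=39 Ironridge=36 → close Fernhollow (overflow 24)
  39÷1 = 39 each, +1 to first 0

Closure order: Greywater, Ashgrove, Hollowpine, Cedarfen, Juniper, Fernhollow
Last habitat: Ironridge with 75 animals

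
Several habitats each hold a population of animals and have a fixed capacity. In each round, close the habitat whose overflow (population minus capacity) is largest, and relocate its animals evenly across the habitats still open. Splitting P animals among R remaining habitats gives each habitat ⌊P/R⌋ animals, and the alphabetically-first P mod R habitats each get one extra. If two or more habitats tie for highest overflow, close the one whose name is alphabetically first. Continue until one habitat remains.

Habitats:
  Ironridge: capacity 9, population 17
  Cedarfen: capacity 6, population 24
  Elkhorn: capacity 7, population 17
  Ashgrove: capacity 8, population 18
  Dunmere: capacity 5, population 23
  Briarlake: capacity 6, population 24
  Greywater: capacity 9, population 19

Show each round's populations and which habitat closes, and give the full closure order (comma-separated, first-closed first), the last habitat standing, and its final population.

Closure order: Briarlake, Cedarfen, Dunmere, Ashgrove, Elkhorn, Greywater
Last habitat: Ironridge with 142 animals

Round 1: Ashgrove=18 Briarlake=24 Cedarfen=24 Dunmere=23 Elkhorn=17 Greywater=19 Ironridge=17 → close Briarlake (overflow 18)
  24÷6 = 4 each, +1 to first 0
Round 2: Ashgrove=22 Cedarfen=28 Dunmere=27 Elkhorn=21 Greywater=23 Ironridge=21 → close Cedarfen (overflow 22)
  28÷5 = 5 each, +1 to first 3
Round 3: Ashgrove=28 Dunmere=33 Elkhorn=27 Greywater=28 Ironridge=26 → close Dunmere (overflow 28)
  33÷4 = 8 each, +1 to first 1
Round 4: Ashgrove=37 Elkhorn=35 Greywater=36 Ironridge=34 → close Ashgrove (overflow 29)
  37÷3 = 12 each, +1 to first 1
Round 5: Elkhorn=48 Greywater=48 Ironridge=46 → close Elkhorn (overflow 41)
  48÷2 = 24 each, +1 to first 0
Round 6: Greywater=72 Ironridge=70 → close Greywater (overflow 63)
  72÷1 = 72 each, +1 to first 0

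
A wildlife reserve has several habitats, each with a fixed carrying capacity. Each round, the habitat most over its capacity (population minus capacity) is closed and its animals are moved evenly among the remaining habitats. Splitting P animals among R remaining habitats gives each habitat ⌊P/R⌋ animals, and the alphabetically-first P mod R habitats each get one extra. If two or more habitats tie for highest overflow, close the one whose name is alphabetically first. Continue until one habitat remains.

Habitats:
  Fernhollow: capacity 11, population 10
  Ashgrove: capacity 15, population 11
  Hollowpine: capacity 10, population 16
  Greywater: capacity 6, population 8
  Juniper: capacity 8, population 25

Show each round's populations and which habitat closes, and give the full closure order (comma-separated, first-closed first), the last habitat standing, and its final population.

Closure order: Juniper, Hollowpine, Greywater, Ashgrove
Last habitat: Fernhollow with 70 animals

Round 1: Ashgrove=11 Fernhollow=10 Greywater=8 Hollowpine=16 Juniper=25 → close Juniper (overflow 17)
  25÷4 = 6 each, +1 to first 1
Round 2: Ashgrove=18 Fernhollow=16 Greywater=14 Hollowpine=22 → close Hollowpine (overflow 12)
  22÷3 = 7 each, +1 to first 1
Round 3: Ashgrove=26 Fernhollow=23 Greywater=21 → close Greywater (overflow 15)
  21÷2 = 10 each, +1 to first 1
Round 4: Ashgrove=37 Fernhollow=33 → close Ashgrove (overflow 22)
  37÷1 = 37 each, +1 to first 0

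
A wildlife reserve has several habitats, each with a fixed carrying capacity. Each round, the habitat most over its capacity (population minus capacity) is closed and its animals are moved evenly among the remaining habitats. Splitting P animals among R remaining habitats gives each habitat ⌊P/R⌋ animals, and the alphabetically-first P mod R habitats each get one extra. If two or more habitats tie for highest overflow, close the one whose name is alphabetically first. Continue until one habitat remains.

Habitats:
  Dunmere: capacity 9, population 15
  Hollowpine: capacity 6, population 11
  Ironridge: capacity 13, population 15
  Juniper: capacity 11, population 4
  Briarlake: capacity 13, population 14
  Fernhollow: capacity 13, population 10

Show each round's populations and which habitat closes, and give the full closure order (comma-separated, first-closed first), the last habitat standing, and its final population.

Closure order: Dunmere, Hollowpine, Briarlake, Ironridge, Fernhollow
Last habitat: Juniper with 69 animals

Round 1: Briarlake=14 Dunmere=15 Fernhollow=10 Hollowpine=11 Ironridge=15 Juniper=4 → close Dunmere (overflow 6)
  15÷5 = 3 each, +1 to first 0
Round 2: Briarlake=17 Fernhollow=13 Hollowpine=14 Ironridge=18 Juniper=7 → close Hollowpine (overflow 8)
  14÷4 = 3 each, +1 to first 2
Round 3: Briarlake=21 Fernhollow=17 Ironridge=21 Juniper=10 → close Briarlake (overflow 8)
  21÷3 = 7 each, +1 to first 0
Round 4: Fernhollow=24 Ironridge=28 Juniper=17 → close Ironridge (overflow 15)
  28÷2 = 14 each, +1 to first 0
Round 5: Fernhollow=38 Juniper=31 → close Fernhollow (overflow 25)
  38÷1 = 38 each, +1 to first 0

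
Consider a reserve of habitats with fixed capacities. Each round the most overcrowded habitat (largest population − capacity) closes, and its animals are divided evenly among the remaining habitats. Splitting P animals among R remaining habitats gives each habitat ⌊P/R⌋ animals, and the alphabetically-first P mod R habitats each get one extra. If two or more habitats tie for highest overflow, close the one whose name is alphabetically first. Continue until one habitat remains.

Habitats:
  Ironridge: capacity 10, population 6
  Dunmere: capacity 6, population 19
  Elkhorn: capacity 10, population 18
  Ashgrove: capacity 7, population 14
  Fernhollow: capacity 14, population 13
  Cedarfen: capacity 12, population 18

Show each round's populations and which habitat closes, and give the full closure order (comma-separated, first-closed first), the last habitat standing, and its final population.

Closure order: Dunmere, Elkhorn, Ashgrove, Cedarfen, Fernhollow
Last habitat: Ironridge with 88 animals

Round 1: Ashgrove=14 Cedarfen=18 Dunmere=19 Elkhorn=18 Fernhollow=13 Ironridge=6 → close Dunmere (overflow 13)
  19÷5 = 3 each, +1 to first 4
Round 2: Ashgrove=18 Cedarfen=22 Elkhorn=22 Fernhollow=17 Ironridge=9 → close Elkhorn (overflow 12)
  22÷4 = 5 each, +1 to first 2
Round 3: Ashgrove=24 Cedarfen=28 Fernhollow=22 Ironridge=14 → close Ashgrove (overflow 17)
  24÷3 = 8 each, +1 to first 0
Round 4: Cedarfen=36 Fernhollow=30 Ironridge=22 → close Cedarfen (overflow 24)
  36÷2 = 18 each, +1 to first 0
Round 5: Fernhollow=48 Ironridge=40 → close Fernhollow (overflow 34)
  48÷1 = 48 each, +1 to first 0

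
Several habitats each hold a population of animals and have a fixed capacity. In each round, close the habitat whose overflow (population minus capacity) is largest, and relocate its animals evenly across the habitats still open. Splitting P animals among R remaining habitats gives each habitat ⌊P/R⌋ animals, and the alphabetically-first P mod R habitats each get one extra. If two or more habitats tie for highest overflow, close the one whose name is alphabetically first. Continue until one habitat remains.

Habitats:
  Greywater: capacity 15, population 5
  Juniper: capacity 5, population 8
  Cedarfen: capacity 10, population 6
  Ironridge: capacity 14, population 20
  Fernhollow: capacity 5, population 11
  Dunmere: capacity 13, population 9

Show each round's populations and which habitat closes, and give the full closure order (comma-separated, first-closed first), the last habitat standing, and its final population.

Round 1: Cedarfen=6 Dunmere=9 Fernhollow=11 Greywater=5 Ironridge=20 Juniper=8 → close Fernhollow (overflow 6)
  11÷5 = 2 each, +1 to first 1
Round 2: Cedarfen=9 Dunmere=11 Greywater=7 Ironridge=22 Juniper=10 → close Ironridge (overflow 8)
  22÷4 = 5 each, +1 to first 2
Round 3: Cedarfen=15 Dunmere=17 Greywater=12 Juniper=15 → close Juniper (overflow 10)
  15÷3 = 5 each, +1 to first 0
Round 4: Cedarfen=20 Dunmere=22 Greywater=17 → close Cedarfen (overflow 10)
  20÷2 = 10 each, +1 to first 0
Round 5: Dunmere=32 Greywater=27 → close Dunmere (overflow 19)
  32÷1 = 32 each, +1 to first 0

Closure order: Fernhollow, Ironridge, Juniper, Cedarfen, Dunmere
Last habitat: Greywater with 59 animals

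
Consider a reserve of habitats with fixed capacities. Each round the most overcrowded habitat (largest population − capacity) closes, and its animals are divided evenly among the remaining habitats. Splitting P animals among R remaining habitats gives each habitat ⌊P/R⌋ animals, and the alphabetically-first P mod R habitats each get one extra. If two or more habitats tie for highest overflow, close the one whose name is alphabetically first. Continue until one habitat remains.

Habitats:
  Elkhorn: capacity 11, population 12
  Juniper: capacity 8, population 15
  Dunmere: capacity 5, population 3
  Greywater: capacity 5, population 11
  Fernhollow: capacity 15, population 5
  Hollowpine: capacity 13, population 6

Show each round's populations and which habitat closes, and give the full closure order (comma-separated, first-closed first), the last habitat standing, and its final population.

Round 1: Dunmere=3 Elkhorn=12 Fernhollow=5 Greywater=11 Hollowpine=6 Juniper=15 → close Juniper (overflow 7)
  15÷5 = 3 each, +1 to first 0
Round 2: Dunmere=6 Elkhorn=15 Fernhollow=8 Greywater=14 Hollowpine=9 → close Greywater (overflow 9)
  14÷4 = 3 each, +1 to first 2
Round 3: Dunmere=10 Elkhorn=19 Fernhollow=11 Hollowpine=12 → close Elkhorn (overflow 8)
  19÷3 = 6 each, +1 to first 1
Round 4: Dunmere=17 Fernhollow=17 Hollowpine=18 → close Dunmere (overflow 12)
  17÷2 = 8 each, +1 to first 1
Round 5: Fernhollow=26 Hollowpine=26 → close Hollowpine (overflow 13)
  26÷1 = 26 each, +1 to first 0

Closure order: Juniper, Greywater, Elkhorn, Dunmere, Hollowpine
Last habitat: Fernhollow with 52 animals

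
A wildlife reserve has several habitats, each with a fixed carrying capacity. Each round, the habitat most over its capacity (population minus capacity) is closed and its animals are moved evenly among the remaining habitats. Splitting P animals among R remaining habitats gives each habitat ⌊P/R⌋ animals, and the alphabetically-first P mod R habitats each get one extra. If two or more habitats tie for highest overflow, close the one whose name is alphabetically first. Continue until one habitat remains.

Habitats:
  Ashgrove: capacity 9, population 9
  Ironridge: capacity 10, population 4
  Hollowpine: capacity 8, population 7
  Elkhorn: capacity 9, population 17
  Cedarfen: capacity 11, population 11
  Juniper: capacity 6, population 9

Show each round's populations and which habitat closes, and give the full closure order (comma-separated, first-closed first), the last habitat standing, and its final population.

Closure order: Elkhorn, Juniper, Ashgrove, Cedarfen, Hollowpine
Last habitat: Ironridge with 57 animals

Round 1: Ashgrove=9 Cedarfen=11 Elkhorn=17 Hollowpine=7 Ironridge=4 Juniper=9 → close Elkhorn (overflow 8)
  17÷5 = 3 each, +1 to first 2
Round 2: Ashgrove=13 Cedarfen=15 Hollowpine=10 Ironridge=7 Juniper=12 → close Juniper (overflow 6)
  12÷4 = 3 each, +1 to first 0
Round 3: Ashgrove=16 Cedarfen=18 Hollowpine=13 Ironridge=10 → close Ashgrove (overflow 7)
  16÷3 = 5 each, +1 to first 1
Round 4: Cedarfen=24 Hollowpine=18 Ironridge=15 → close Cedarfen (overflow 13)
  24÷2 = 12 each, +1 to first 0
Round 5: Hollowpine=30 Ironridge=27 → close Hollowpine (overflow 22)
  30÷1 = 30 each, +1 to first 0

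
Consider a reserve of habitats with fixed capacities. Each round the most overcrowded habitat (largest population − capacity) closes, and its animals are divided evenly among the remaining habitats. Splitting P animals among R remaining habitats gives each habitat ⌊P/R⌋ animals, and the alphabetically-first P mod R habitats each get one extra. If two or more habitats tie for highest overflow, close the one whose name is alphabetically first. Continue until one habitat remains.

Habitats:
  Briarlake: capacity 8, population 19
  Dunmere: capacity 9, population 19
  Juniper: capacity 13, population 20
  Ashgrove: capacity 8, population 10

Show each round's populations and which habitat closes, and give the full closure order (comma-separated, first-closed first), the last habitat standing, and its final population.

Round 1: Ashgrove=10 Briarlake=19 Dunmere=19 Juniper=20 → close Briarlake (overflow 11)
  19÷3 = 6 each, +1 to first 1
Round 2: Ashgrove=17 Dunmere=25 Juniper=26 → close Dunmere (overflow 16)
  25÷2 = 12 each, +1 to first 1
Round 3: Ashgrove=30 Juniper=38 → close Juniper (overflow 25)
  38÷1 = 38 each, +1 to first 0

Closure order: Briarlake, Dunmere, Juniper
Last habitat: Ashgrove with 68 animals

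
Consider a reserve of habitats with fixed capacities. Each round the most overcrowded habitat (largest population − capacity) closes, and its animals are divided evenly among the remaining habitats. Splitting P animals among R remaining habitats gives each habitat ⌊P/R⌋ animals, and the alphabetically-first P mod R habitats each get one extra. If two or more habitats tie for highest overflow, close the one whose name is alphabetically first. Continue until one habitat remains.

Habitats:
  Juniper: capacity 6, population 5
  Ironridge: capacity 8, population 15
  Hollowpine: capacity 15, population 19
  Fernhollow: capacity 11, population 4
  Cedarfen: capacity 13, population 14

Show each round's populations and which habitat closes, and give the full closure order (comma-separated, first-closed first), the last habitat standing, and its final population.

Closure order: Ironridge, Hollowpine, Cedarfen, Juniper
Last habitat: Fernhollow with 57 animals

Round 1: Cedarfen=14 Fernhollow=4 Hollowpine=19 Ironridge=15 Juniper=5 → close Ironridge (overflow 7)
  15÷4 = 3 each, +1 to first 3
Round 2: Cedarfen=18 Fernhollow=8 Hollowpine=23 Juniper=8 → close Hollowpine (overflow 8)
  23÷3 = 7 each, +1 to first 2
Round 3: Cedarfen=26 Fernhollow=16 Juniper=15 → close Cedarfen (overflow 13)
  26÷2 = 13 each, +1 to first 0
Round 4: Fernhollow=29 Juniper=28 → close Juniper (overflow 22)
  28÷1 = 28 each, +1 to first 0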